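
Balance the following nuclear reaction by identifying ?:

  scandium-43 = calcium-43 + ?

positron

Conserve mass number: 43 = 43 + A, so A = 0.
Conserve atomic number: 21 = 20 + Z, so Z = 1.
A = 0 and Z = 1 is e⁺ — a positron.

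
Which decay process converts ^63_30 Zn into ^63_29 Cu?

ΔA = 63 − 63 = 0; ΔZ = 29 − 30 = -1.
A is unchanged and Z drops by 1 — a proton has become a neutron (β⁺ emission or electron capture).

beta-plus decay or electron capture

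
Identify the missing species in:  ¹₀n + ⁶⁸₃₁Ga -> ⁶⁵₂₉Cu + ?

alpha particle

Conserve mass number: 1 + 68 = 65 + A, so A = 4.
Conserve atomic number: 0 + 31 = 29 + Z, so Z = 2.
A = 4 and Z = 2 is ⁴₂He — an alpha particle.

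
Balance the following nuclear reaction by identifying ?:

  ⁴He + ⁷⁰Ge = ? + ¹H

Conserve mass number: 4 + 70 = A + 1, so A = 73.
Conserve atomic number: 2 + 32 = Z + 1, so Z = 33.
Z = 33 is arsenic, so the species is ⁷³As.

As-73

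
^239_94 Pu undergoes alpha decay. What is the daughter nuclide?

Alpha decay: mass number changes by -4, atomic number by -2.
A: 239 − 4 = 235; Z: 94 − 2 = 92.
Z = 92 is uranium, so the daughter is ^235_92 U.

U-235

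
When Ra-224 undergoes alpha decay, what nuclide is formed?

Alpha decay: mass number changes by -4, atomic number by -2.
A: 224 − 4 = 220; Z: 88 − 2 = 86.
Z = 86 is radon, so the daughter is Rn-220.

Rn-220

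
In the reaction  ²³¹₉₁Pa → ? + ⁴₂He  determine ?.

Conserve mass number: 231 = A + 4, so A = 227.
Conserve atomic number: 91 = Z + 2, so Z = 89.
Z = 89 is actinium, so the species is ²²⁷₈₉Ac.

Ac-227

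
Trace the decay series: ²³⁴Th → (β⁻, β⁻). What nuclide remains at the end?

Start: (A, Z) = (234, 90).
After β⁻: (234, 91).
After β⁻: (234, 92).
Z = 92 is uranium.

U-234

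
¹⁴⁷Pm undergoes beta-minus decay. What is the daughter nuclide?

Beta-minus decay: mass number changes by +0, atomic number by +1.
A: 147 = 147; Z: 61 + 1 = 62.
Z = 62 is samarium, so the daughter is ¹⁴⁷Sm.

Sm-147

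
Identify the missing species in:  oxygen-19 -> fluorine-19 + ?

beta-minus particle

Conserve mass number: 19 = 19 + A, so A = 0.
Conserve atomic number: 8 = 9 + Z, so Z = -1.
A = 0 and Z = -1 is e⁻ — a beta-minus particle.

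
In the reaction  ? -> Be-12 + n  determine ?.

Conserve mass number: A = 12 + 1, so A = 13.
Conserve atomic number: Z = 4 + 0, so Z = 4.
Z = 4 is beryllium, so the species is Be-13.

Be-13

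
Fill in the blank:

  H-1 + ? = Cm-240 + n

Am-240

Conserve mass number: 1 + A = 240 + 1, so A = 240.
Conserve atomic number: 1 + Z = 96 + 0, so Z = 95.
Z = 95 is americium, so the species is Am-240.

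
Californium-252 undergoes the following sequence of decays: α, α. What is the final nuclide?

Pu-244

Start: (A, Z) = (252, 98).
After α: (248, 96).
After α: (244, 94).
Z = 94 is plutonium.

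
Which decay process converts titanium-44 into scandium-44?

ΔA = 44 − 44 = 0; ΔZ = 21 − 22 = -1.
A is unchanged and Z drops by 1 — a proton has become a neutron (β⁺ emission or electron capture).

beta-plus decay or electron capture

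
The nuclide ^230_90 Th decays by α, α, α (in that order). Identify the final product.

Start: (A, Z) = (230, 90).
After α: (226, 88).
After α: (222, 86).
After α: (218, 84).
Z = 84 is polonium.

Po-218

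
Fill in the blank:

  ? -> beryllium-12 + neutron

Conserve mass number: A = 12 + 1, so A = 13.
Conserve atomic number: Z = 4 + 0, so Z = 4.
Z = 4 is beryllium, so the species is beryllium-13.

Be-13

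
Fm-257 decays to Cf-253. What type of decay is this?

ΔA = 253 − 257 = -4; ΔZ = 98 − 100 = -2.
A drops by 4 and Z drops by 2 — the signature of alpha emission.

alpha decay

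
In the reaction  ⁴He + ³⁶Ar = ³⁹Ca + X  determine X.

Conserve mass number: 4 + 36 = 39 + A, so A = 1.
Conserve atomic number: 2 + 18 = 20 + Z, so Z = 0.
A = 1 and Z = 0 is ¹n — a neutron.

neutron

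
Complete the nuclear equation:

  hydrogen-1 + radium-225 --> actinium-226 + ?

Conserve mass number: 1 + 225 = 226 + A, so A = 0.
Conserve atomic number: 1 + 88 = 89 + Z, so Z = 0.
A = 0 and Z = 0 is γ — a gamma ray.

gamma ray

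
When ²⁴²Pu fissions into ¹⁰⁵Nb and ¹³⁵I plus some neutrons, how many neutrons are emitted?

2

Conserve mass number: 242 = 105 + 135 + k, so k = 242 − 240 = 2.
Check atomic number: 94 = 41 + 53 + 0 = 94. ✓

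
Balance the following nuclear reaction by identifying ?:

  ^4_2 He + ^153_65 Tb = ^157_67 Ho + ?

gamma ray

Conserve mass number: 4 + 153 = 157 + A, so A = 0.
Conserve atomic number: 2 + 65 = 67 + Z, so Z = 0.
A = 0 and Z = 0 is ^0_0 γ — a gamma ray.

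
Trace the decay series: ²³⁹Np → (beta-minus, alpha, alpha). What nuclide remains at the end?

Th-231

Start: (A, Z) = (239, 93).
After β⁻: (239, 94).
After α: (235, 92).
After α: (231, 90).
Z = 90 is thorium.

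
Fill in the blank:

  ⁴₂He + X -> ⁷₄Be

Conserve mass number: 4 + A = 7, so A = 3.
Conserve atomic number: 2 + Z = 4, so Z = 2.
Z = 2 is helium, so the species is ³₂He.

He-3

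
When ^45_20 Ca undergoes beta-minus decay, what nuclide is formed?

Sc-45

Beta-minus decay: mass number changes by +0, atomic number by +1.
A: 45 = 45; Z: 20 + 1 = 21.
Z = 21 is scandium, so the daughter is ^45_21 Sc.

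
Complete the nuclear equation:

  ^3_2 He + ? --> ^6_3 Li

triton

Conserve mass number: 3 + A = 6, so A = 3.
Conserve atomic number: 2 + Z = 3, so Z = 1.
A = 3 and Z = 1 is ^3_1 H — a triton.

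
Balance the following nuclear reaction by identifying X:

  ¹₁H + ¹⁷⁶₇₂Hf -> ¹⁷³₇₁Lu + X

alpha particle

Conserve mass number: 1 + 176 = 173 + A, so A = 4.
Conserve atomic number: 1 + 72 = 71 + Z, so Z = 2.
A = 4 and Z = 2 is ⁴₂He — an alpha particle.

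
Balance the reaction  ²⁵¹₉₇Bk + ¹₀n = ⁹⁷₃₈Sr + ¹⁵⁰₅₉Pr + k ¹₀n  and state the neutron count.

5

Conserve mass number: 252 = 97 + 150 + k, so k = 252 − 247 = 5.
Check atomic number: 97 = 38 + 59 + 0 = 97. ✓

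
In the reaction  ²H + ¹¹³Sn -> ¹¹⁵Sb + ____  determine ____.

Conserve mass number: 2 + 113 = 115 + A, so A = 0.
Conserve atomic number: 1 + 50 = 51 + Z, so Z = 0.
A = 0 and Z = 0 is γ — a gamma ray.

gamma ray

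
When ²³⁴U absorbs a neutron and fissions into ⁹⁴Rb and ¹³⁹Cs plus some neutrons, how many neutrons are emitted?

2

Conserve mass number: 235 = 94 + 139 + k, so k = 235 − 233 = 2.
Check atomic number: 92 = 37 + 55 + 0 = 92. ✓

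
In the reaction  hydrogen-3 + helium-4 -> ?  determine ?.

Li-7

Conserve mass number: 3 + 4 = A, so A = 7.
Conserve atomic number: 1 + 2 = Z, so Z = 3.
Z = 3 is lithium, so the species is lithium-7.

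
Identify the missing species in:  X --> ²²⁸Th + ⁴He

Conserve mass number: A = 228 + 4, so A = 232.
Conserve atomic number: Z = 90 + 2, so Z = 92.
Z = 92 is uranium, so the species is ²³²U.

U-232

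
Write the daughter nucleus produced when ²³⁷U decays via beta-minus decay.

Np-237

Beta-minus decay: mass number changes by +0, atomic number by +1.
A: 237 = 237; Z: 92 + 1 = 93.
Z = 93 is neptunium, so the daughter is ²³⁷Np.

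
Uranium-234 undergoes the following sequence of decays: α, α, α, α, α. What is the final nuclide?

Start: (A, Z) = (234, 92).
After α: (230, 90).
After α: (226, 88).
After α: (222, 86).
After α: (218, 84).
After α: (214, 82).
Z = 82 is lead.

Pb-214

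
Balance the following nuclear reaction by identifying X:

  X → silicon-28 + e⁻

Conserve mass number: A = 28 + 0, so A = 28.
Conserve atomic number: Z = 14 − 1, so Z = 13.
Z = 13 is aluminium, so the species is aluminium-28.

Al-28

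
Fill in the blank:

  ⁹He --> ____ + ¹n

He-8

Conserve mass number: 9 = A + 1, so A = 8.
Conserve atomic number: 2 = Z + 0, so Z = 2.
Z = 2 is helium, so the species is ⁸He.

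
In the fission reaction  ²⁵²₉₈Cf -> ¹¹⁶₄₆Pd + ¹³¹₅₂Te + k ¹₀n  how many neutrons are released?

Conserve mass number: 252 = 116 + 131 + k, so k = 252 − 247 = 5.
Check atomic number: 98 = 46 + 52 + 0 = 98. ✓

5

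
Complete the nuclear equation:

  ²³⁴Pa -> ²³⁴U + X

beta-minus particle

Conserve mass number: 234 = 234 + A, so A = 0.
Conserve atomic number: 91 = 92 + Z, so Z = -1.
A = 0 and Z = -1 is e⁻ — a beta-minus particle.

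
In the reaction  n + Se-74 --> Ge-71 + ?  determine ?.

alpha particle

Conserve mass number: 1 + 74 = 71 + A, so A = 4.
Conserve atomic number: 0 + 34 = 32 + Z, so Z = 2.
A = 4 and Z = 2 is He-4 — an alpha particle.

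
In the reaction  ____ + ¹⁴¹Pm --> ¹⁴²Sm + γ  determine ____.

proton

Conserve mass number: A + 141 = 142 + 0, so A = 1.
Conserve atomic number: Z + 61 = 62 + 0, so Z = 1.
A = 1 and Z = 1 is ¹H — a proton.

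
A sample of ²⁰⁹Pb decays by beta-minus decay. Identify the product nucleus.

Bi-209

Beta-minus decay: mass number changes by +0, atomic number by +1.
A: 209 = 209; Z: 82 + 1 = 83.
Z = 83 is bismuth, so the daughter is ²⁰⁹Bi.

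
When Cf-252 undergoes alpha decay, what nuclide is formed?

Alpha decay: mass number changes by -4, atomic number by -2.
A: 252 − 4 = 248; Z: 98 − 2 = 96.
Z = 96 is curium, so the daughter is Cm-248.

Cm-248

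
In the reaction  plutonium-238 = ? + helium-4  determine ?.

U-234

Conserve mass number: 238 = A + 4, so A = 234.
Conserve atomic number: 94 = Z + 2, so Z = 92.
Z = 92 is uranium, so the species is uranium-234.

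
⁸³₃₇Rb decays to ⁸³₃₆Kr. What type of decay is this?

ΔA = 83 − 83 = 0; ΔZ = 36 − 37 = -1.
A is unchanged and Z drops by 1 — a proton has become a neutron (β⁺ emission or electron capture).

beta-plus decay or electron capture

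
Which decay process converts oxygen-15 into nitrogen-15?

beta-plus decay or electron capture

ΔA = 15 − 15 = 0; ΔZ = 7 − 8 = -1.
A is unchanged and Z drops by 1 — a proton has become a neutron (β⁺ emission or electron capture).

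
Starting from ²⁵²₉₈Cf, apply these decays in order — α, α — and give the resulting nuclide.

Pu-244

Start: (A, Z) = (252, 98).
After α: (248, 96).
After α: (244, 94).
Z = 94 is plutonium.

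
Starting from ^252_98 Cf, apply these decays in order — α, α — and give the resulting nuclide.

Start: (A, Z) = (252, 98).
After α: (248, 96).
After α: (244, 94).
Z = 94 is plutonium.

Pu-244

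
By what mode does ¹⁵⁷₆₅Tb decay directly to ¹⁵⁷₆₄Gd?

ΔA = 157 − 157 = 0; ΔZ = 64 − 65 = -1.
A is unchanged and Z drops by 1 — a proton has become a neutron (β⁺ emission or electron capture).

beta-plus decay or electron capture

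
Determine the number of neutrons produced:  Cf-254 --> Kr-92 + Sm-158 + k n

4

Conserve mass number: 254 = 92 + 158 + k, so k = 254 − 250 = 4.
Check atomic number: 98 = 36 + 62 + 0 = 98. ✓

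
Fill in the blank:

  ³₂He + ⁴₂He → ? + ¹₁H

Conserve mass number: 3 + 4 = A + 1, so A = 6.
Conserve atomic number: 2 + 2 = Z + 1, so Z = 3.
Z = 3 is lithium, so the species is ⁶₃Li.

Li-6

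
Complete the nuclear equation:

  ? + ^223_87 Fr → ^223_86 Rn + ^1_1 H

Conserve mass number: A + 223 = 223 + 1, so A = 1.
Conserve atomic number: Z + 87 = 86 + 1, so Z = 0.
A = 1 and Z = 0 is ^1_0 n — a neutron.

neutron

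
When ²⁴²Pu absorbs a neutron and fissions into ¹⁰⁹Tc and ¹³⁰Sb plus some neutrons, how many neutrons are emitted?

Conserve mass number: 243 = 109 + 130 + k, so k = 243 − 239 = 4.
Check atomic number: 94 = 43 + 51 + 0 = 94. ✓

4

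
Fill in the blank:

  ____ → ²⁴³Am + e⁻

Pu-243

Conserve mass number: A = 243 + 0, so A = 243.
Conserve atomic number: Z = 95 − 1, so Z = 94.
Z = 94 is plutonium, so the species is ²⁴³Pu.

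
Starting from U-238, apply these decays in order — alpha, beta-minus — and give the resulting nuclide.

Start: (A, Z) = (238, 92).
After α: (234, 90).
After β⁻: (234, 91).
Z = 91 is protactinium.

Pa-234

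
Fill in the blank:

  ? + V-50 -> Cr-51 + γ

Conserve mass number: A + 50 = 51 + 0, so A = 1.
Conserve atomic number: Z + 23 = 24 + 0, so Z = 1.
A = 1 and Z = 1 is H-1 — a proton.

proton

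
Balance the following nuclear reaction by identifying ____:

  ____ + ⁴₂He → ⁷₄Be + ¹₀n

alpha particle

Conserve mass number: A + 4 = 7 + 1, so A = 4.
Conserve atomic number: Z + 2 = 4 + 0, so Z = 2.
A = 4 and Z = 2 is ⁴₂He — an alpha particle.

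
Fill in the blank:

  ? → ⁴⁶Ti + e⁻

Conserve mass number: A = 46 + 0, so A = 46.
Conserve atomic number: Z = 22 − 1, so Z = 21.
Z = 21 is scandium, so the species is ⁴⁶Sc.

Sc-46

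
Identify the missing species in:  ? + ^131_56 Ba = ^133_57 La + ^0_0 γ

Conserve mass number: A + 131 = 133 + 0, so A = 2.
Conserve atomic number: Z + 56 = 57 + 0, so Z = 1.
A = 2 and Z = 1 is ^2_1 H — a deuteron.

deuteron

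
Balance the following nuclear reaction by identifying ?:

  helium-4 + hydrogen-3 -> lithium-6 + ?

Conserve mass number: 4 + 3 = 6 + A, so A = 1.
Conserve atomic number: 2 + 1 = 3 + Z, so Z = 0.
A = 1 and Z = 0 is neutron — a neutron.

neutron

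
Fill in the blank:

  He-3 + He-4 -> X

Conserve mass number: 3 + 4 = A, so A = 7.
Conserve atomic number: 2 + 2 = Z, so Z = 4.
Z = 4 is beryllium, so the species is Be-7.

Be-7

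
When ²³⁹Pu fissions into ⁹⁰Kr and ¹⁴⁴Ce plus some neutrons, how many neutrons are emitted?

Conserve mass number: 239 = 90 + 144 + k, so k = 239 − 234 = 5.
Check atomic number: 94 = 36 + 58 + 0 = 94. ✓

5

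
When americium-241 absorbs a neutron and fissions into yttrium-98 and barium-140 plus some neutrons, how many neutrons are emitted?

4

Conserve mass number: 242 = 98 + 140 + k, so k = 242 − 238 = 4.
Check atomic number: 95 = 39 + 56 + 0 = 95. ✓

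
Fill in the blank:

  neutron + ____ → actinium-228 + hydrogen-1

Th-228

Conserve mass number: 1 + A = 228 + 1, so A = 228.
Conserve atomic number: 0 + Z = 89 + 1, so Z = 90.
Z = 90 is thorium, so the species is thorium-228.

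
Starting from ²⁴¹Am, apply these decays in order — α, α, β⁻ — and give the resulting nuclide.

Start: (A, Z) = (241, 95).
After α: (237, 93).
After α: (233, 91).
After β⁻: (233, 92).
Z = 92 is uranium.

U-233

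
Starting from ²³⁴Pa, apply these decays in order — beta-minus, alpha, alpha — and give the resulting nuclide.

Ra-226

Start: (A, Z) = (234, 91).
After β⁻: (234, 92).
After α: (230, 90).
After α: (226, 88).
Z = 88 is radium.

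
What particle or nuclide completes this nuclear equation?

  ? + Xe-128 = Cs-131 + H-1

alpha particle

Conserve mass number: A + 128 = 131 + 1, so A = 4.
Conserve atomic number: Z + 54 = 55 + 1, so Z = 2.
A = 4 and Z = 2 is He-4 — an alpha particle.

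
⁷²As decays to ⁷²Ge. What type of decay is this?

beta-plus decay or electron capture

ΔA = 72 − 72 = 0; ΔZ = 32 − 33 = -1.
A is unchanged and Z drops by 1 — a proton has become a neutron (β⁺ emission or electron capture).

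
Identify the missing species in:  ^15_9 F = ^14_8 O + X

proton

Conserve mass number: 15 = 14 + A, so A = 1.
Conserve atomic number: 9 = 8 + Z, so Z = 1.
A = 1 and Z = 1 is ^1_1 H — a proton.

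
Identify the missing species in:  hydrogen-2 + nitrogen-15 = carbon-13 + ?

Conserve mass number: 2 + 15 = 13 + A, so A = 4.
Conserve atomic number: 1 + 7 = 6 + Z, so Z = 2.
A = 4 and Z = 2 is helium-4 — an alpha particle.

alpha particle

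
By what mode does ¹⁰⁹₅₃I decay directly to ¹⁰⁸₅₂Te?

ΔA = 108 − 109 = -1; ΔZ = 52 − 53 = -1.
A drops by 1 and Z drops by 1 — a proton was emitted.

proton emission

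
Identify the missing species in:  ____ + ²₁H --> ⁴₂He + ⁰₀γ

deuteron

Conserve mass number: A + 2 = 4 + 0, so A = 2.
Conserve atomic number: Z + 1 = 2 + 0, so Z = 1.
A = 2 and Z = 1 is ²₁H — a deuteron.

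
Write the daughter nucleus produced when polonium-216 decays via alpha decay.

Alpha decay: mass number changes by -4, atomic number by -2.
A: 216 − 4 = 212; Z: 84 − 2 = 82.
Z = 82 is lead, so the daughter is lead-212.

Pb-212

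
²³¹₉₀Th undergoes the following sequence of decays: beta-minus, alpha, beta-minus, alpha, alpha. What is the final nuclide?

Start: (A, Z) = (231, 90).
After β⁻: (231, 91).
After α: (227, 89).
After β⁻: (227, 90).
After α: (223, 88).
After α: (219, 86).
Z = 86 is radon.

Rn-219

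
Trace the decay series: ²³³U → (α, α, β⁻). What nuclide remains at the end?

Ac-225

Start: (A, Z) = (233, 92).
After α: (229, 90).
After α: (225, 88).
After β⁻: (225, 89).
Z = 89 is actinium.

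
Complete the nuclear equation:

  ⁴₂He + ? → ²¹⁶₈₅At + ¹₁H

Conserve mass number: 4 + A = 216 + 1, so A = 213.
Conserve atomic number: 2 + Z = 85 + 1, so Z = 84.
Z = 84 is polonium, so the species is ²¹³₈₄Po.

Po-213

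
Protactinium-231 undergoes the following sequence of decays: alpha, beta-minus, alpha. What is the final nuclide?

Start: (A, Z) = (231, 91).
After α: (227, 89).
After β⁻: (227, 90).
After α: (223, 88).
Z = 88 is radium.

Ra-223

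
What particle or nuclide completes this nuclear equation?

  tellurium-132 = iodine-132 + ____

beta-minus particle

Conserve mass number: 132 = 132 + A, so A = 0.
Conserve atomic number: 52 = 53 + Z, so Z = -1.
A = 0 and Z = -1 is e⁻ — a beta-minus particle.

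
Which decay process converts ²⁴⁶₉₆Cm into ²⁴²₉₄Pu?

alpha decay

ΔA = 242 − 246 = -4; ΔZ = 94 − 96 = -2.
A drops by 4 and Z drops by 2 — the signature of alpha emission.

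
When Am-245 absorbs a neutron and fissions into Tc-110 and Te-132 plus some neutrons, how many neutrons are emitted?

4

Conserve mass number: 246 = 110 + 132 + k, so k = 246 − 242 = 4.
Check atomic number: 95 = 43 + 52 + 0 = 95. ✓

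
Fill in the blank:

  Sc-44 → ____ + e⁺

Ca-44

Conserve mass number: 44 = A + 0, so A = 44.
Conserve atomic number: 21 = Z + 1, so Z = 20.
Z = 20 is calcium, so the species is Ca-44.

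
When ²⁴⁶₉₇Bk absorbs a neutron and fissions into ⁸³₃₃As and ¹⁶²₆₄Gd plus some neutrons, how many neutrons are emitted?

2

Conserve mass number: 247 = 83 + 162 + k, so k = 247 − 245 = 2.
Check atomic number: 97 = 33 + 64 + 0 = 97. ✓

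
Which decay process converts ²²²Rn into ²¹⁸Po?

ΔA = 218 − 222 = -4; ΔZ = 84 − 86 = -2.
A drops by 4 and Z drops by 2 — the signature of alpha emission.

alpha decay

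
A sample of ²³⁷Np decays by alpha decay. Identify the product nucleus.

Pa-233

Alpha decay: mass number changes by -4, atomic number by -2.
A: 237 − 4 = 233; Z: 93 − 2 = 91.
Z = 91 is protactinium, so the daughter is ²³³Pa.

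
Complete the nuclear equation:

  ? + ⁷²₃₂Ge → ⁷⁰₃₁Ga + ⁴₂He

Conserve mass number: A + 72 = 70 + 4, so A = 2.
Conserve atomic number: Z + 32 = 31 + 2, so Z = 1.
A = 2 and Z = 1 is ²₁H — a deuteron.

deuteron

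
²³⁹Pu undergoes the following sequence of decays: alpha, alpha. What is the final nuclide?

Th-231

Start: (A, Z) = (239, 94).
After α: (235, 92).
After α: (231, 90).
Z = 90 is thorium.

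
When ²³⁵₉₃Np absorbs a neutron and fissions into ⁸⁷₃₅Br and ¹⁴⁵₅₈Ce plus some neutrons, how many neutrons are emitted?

4

Conserve mass number: 236 = 87 + 145 + k, so k = 236 − 232 = 4.
Check atomic number: 93 = 35 + 58 + 0 = 93. ✓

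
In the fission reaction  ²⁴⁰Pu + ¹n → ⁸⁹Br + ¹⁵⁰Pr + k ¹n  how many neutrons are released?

Conserve mass number: 241 = 89 + 150 + k, so k = 241 − 239 = 2.
Check atomic number: 94 = 35 + 59 + 0 = 94. ✓

2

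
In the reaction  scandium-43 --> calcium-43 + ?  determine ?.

positron

Conserve mass number: 43 = 43 + A, so A = 0.
Conserve atomic number: 21 = 20 + Z, so Z = 1.
A = 0 and Z = 1 is e⁺ — a positron.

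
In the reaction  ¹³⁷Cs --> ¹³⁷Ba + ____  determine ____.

beta-minus particle

Conserve mass number: 137 = 137 + A, so A = 0.
Conserve atomic number: 55 = 56 + Z, so Z = -1.
A = 0 and Z = -1 is e⁻ — a beta-minus particle.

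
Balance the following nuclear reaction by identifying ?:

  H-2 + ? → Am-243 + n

Conserve mass number: 2 + A = 243 + 1, so A = 242.
Conserve atomic number: 1 + Z = 95 + 0, so Z = 94.
Z = 94 is plutonium, so the species is Pu-242.

Pu-242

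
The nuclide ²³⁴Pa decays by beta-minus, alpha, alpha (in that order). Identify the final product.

Start: (A, Z) = (234, 91).
After β⁻: (234, 92).
After α: (230, 90).
After α: (226, 88).
Z = 88 is radium.

Ra-226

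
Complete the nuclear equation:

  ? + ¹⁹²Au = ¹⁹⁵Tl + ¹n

alpha particle

Conserve mass number: A + 192 = 195 + 1, so A = 4.
Conserve atomic number: Z + 79 = 81 + 0, so Z = 2.
A = 4 and Z = 2 is ⁴He — an alpha particle.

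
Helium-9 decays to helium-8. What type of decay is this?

neutron emission

ΔA = 8 − 9 = -1; ΔZ = 2 − 2 = +0.
A drops by 1 with Z unchanged — a neutron was emitted.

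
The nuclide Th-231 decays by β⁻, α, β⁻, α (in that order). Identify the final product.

Ra-223

Start: (A, Z) = (231, 90).
After β⁻: (231, 91).
After α: (227, 89).
After β⁻: (227, 90).
After α: (223, 88).
Z = 88 is radium.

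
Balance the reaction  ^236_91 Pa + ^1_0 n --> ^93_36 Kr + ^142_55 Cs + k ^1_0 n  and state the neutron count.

Conserve mass number: 237 = 93 + 142 + k, so k = 237 − 235 = 2.
Check atomic number: 91 = 36 + 55 + 0 = 91. ✓

2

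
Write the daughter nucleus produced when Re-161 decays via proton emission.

W-160

Proton emission: mass number changes by -1, atomic number by -1.
A: 161 − 1 = 160; Z: 75 − 1 = 74.
Z = 74 is tungsten, so the daughter is W-160.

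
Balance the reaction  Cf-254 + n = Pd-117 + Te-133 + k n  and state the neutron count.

Conserve mass number: 255 = 117 + 133 + k, so k = 255 − 250 = 5.
Check atomic number: 98 = 46 + 52 + 0 = 98. ✓

5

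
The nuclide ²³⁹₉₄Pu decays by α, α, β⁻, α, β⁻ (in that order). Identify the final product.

Th-227

Start: (A, Z) = (239, 94).
After α: (235, 92).
After α: (231, 90).
After β⁻: (231, 91).
After α: (227, 89).
After β⁻: (227, 90).
Z = 90 is thorium.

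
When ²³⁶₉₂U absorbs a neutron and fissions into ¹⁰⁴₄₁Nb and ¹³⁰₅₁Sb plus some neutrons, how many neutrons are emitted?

Conserve mass number: 237 = 104 + 130 + k, so k = 237 − 234 = 3.
Check atomic number: 92 = 41 + 51 + 0 = 92. ✓

3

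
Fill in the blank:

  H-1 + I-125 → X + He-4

Te-122

Conserve mass number: 1 + 125 = A + 4, so A = 122.
Conserve atomic number: 1 + 53 = Z + 2, so Z = 52.
Z = 52 is tellurium, so the species is Te-122.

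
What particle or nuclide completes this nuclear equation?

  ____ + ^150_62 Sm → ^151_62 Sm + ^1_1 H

deuteron

Conserve mass number: A + 150 = 151 + 1, so A = 2.
Conserve atomic number: Z + 62 = 62 + 1, so Z = 1.
A = 2 and Z = 1 is ^2_1 H — a deuteron.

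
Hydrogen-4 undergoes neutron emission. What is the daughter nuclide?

H-3

Neutron emission: mass number changes by -1, atomic number by +0.
A: 4 − 1 = 3; Z: 1 = 1.
Z = 1 is hydrogen, so the daughter is hydrogen-3.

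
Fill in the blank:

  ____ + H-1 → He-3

deuteron

Conserve mass number: A + 1 = 3, so A = 2.
Conserve atomic number: Z + 1 = 2, so Z = 1.
A = 2 and Z = 1 is H-2 — a deuteron.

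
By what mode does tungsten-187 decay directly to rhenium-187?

ΔA = 187 − 187 = 0; ΔZ = 75 − 74 = +1.
A is unchanged and Z rises by 1 — a neutron has become a proton (β⁻ decay).

beta-minus decay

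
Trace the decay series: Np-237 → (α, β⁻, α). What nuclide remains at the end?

Th-229

Start: (A, Z) = (237, 93).
After α: (233, 91).
After β⁻: (233, 92).
After α: (229, 90).
Z = 90 is thorium.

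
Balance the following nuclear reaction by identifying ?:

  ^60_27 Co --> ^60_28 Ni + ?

beta-minus particle

Conserve mass number: 60 = 60 + A, so A = 0.
Conserve atomic number: 27 = 28 + Z, so Z = -1.
A = 0 and Z = -1 is ^0_-1 e — a beta-minus particle.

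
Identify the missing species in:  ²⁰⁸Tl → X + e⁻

Pb-208

Conserve mass number: 208 = A + 0, so A = 208.
Conserve atomic number: 81 = Z − 1, so Z = 82.
Z = 82 is lead, so the species is ²⁰⁸Pb.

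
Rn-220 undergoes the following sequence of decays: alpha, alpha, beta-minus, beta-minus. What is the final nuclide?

Start: (A, Z) = (220, 86).
After α: (216, 84).
After α: (212, 82).
After β⁻: (212, 83).
After β⁻: (212, 84).
Z = 84 is polonium.

Po-212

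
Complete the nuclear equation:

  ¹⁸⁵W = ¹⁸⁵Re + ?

Conserve mass number: 185 = 185 + A, so A = 0.
Conserve atomic number: 74 = 75 + Z, so Z = -1.
A = 0 and Z = -1 is e⁻ — a beta-minus particle.

beta-minus particle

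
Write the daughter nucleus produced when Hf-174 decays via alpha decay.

Yb-170

Alpha decay: mass number changes by -4, atomic number by -2.
A: 174 − 4 = 170; Z: 72 − 2 = 70.
Z = 70 is ytterbium, so the daughter is Yb-170.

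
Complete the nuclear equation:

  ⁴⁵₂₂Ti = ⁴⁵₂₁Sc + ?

Conserve mass number: 45 = 45 + A, so A = 0.
Conserve atomic number: 22 = 21 + Z, so Z = 1.
A = 0 and Z = 1 is ⁰₁e — a positron.

positron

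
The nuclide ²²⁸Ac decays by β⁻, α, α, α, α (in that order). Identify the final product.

Pb-212

Start: (A, Z) = (228, 89).
After β⁻: (228, 90).
After α: (224, 88).
After α: (220, 86).
After α: (216, 84).
After α: (212, 82).
Z = 82 is lead.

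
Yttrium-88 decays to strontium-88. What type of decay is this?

beta-plus decay or electron capture

ΔA = 88 − 88 = 0; ΔZ = 38 − 39 = -1.
A is unchanged and Z drops by 1 — a proton has become a neutron (β⁺ emission or electron capture).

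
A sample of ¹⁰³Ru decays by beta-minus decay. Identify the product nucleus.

Beta-minus decay: mass number changes by +0, atomic number by +1.
A: 103 = 103; Z: 44 + 1 = 45.
Z = 45 is rhodium, so the daughter is ¹⁰³Rh.

Rh-103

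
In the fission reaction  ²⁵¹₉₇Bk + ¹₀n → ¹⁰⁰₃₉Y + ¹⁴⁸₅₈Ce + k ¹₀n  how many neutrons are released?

Conserve mass number: 252 = 100 + 148 + k, so k = 252 − 248 = 4.
Check atomic number: 97 = 39 + 58 + 0 = 97. ✓

4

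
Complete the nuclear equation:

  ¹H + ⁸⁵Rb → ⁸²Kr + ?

alpha particle

Conserve mass number: 1 + 85 = 82 + A, so A = 4.
Conserve atomic number: 1 + 37 = 36 + Z, so Z = 2.
A = 4 and Z = 2 is ⁴He — an alpha particle.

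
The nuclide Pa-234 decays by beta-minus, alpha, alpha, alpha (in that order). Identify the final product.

Rn-222

Start: (A, Z) = (234, 91).
After β⁻: (234, 92).
After α: (230, 90).
After α: (226, 88).
After α: (222, 86).
Z = 86 is radon.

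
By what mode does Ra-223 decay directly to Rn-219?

alpha decay

ΔA = 219 − 223 = -4; ΔZ = 86 − 88 = -2.
A drops by 4 and Z drops by 2 — the signature of alpha emission.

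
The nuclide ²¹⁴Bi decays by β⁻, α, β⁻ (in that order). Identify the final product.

Start: (A, Z) = (214, 83).
After β⁻: (214, 84).
After α: (210, 82).
After β⁻: (210, 83).
Z = 83 is bismuth.

Bi-210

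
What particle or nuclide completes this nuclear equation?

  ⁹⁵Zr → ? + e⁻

Conserve mass number: 95 = A + 0, so A = 95.
Conserve atomic number: 40 = Z − 1, so Z = 41.
Z = 41 is niobium, so the species is ⁹⁵Nb.

Nb-95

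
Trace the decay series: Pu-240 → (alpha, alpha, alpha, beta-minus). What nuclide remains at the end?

Ac-228

Start: (A, Z) = (240, 94).
After α: (236, 92).
After α: (232, 90).
After α: (228, 88).
After β⁻: (228, 89).
Z = 89 is actinium.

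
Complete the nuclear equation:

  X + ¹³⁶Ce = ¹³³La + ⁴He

Conserve mass number: A + 136 = 133 + 4, so A = 1.
Conserve atomic number: Z + 58 = 57 + 2, so Z = 1.
A = 1 and Z = 1 is ¹H — a proton.

proton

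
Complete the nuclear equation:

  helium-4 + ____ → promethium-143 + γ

Pr-139

Conserve mass number: 4 + A = 143 + 0, so A = 139.
Conserve atomic number: 2 + Z = 61 + 0, so Z = 59.
Z = 59 is praseodymium, so the species is praseodymium-139.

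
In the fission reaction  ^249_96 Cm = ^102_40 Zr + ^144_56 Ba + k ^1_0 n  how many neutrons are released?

Conserve mass number: 249 = 102 + 144 + k, so k = 249 − 246 = 3.
Check atomic number: 96 = 40 + 56 + 0 = 96. ✓

3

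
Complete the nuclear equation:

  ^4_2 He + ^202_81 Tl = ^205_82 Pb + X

proton

Conserve mass number: 4 + 202 = 205 + A, so A = 1.
Conserve atomic number: 2 + 81 = 82 + Z, so Z = 1.
A = 1 and Z = 1 is ^1_1 H — a proton.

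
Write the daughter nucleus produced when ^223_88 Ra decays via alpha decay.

Rn-219

Alpha decay: mass number changes by -4, atomic number by -2.
A: 223 − 4 = 219; Z: 88 − 2 = 86.
Z = 86 is radon, so the daughter is ^219_86 Rn.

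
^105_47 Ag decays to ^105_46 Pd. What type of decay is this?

ΔA = 105 − 105 = 0; ΔZ = 46 − 47 = -1.
A is unchanged and Z drops by 1 — a proton has become a neutron (β⁺ emission or electron capture).

beta-plus decay or electron capture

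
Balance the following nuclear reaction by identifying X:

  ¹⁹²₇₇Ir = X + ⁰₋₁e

Pt-192

Conserve mass number: 192 = A + 0, so A = 192.
Conserve atomic number: 77 = Z − 1, so Z = 78.
Z = 78 is platinum, so the species is ¹⁹²₇₈Pt.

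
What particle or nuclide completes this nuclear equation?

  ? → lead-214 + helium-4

Po-218

Conserve mass number: A = 214 + 4, so A = 218.
Conserve atomic number: Z = 82 + 2, so Z = 84.
Z = 84 is polonium, so the species is polonium-218.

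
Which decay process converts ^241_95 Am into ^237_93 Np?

ΔA = 237 − 241 = -4; ΔZ = 93 − 95 = -2.
A drops by 4 and Z drops by 2 — the signature of alpha emission.

alpha decay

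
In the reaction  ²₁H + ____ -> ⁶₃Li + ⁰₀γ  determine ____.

alpha particle

Conserve mass number: 2 + A = 6 + 0, so A = 4.
Conserve atomic number: 1 + Z = 3 + 0, so Z = 2.
A = 4 and Z = 2 is ⁴₂He — an alpha particle.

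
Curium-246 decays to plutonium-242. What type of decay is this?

ΔA = 242 − 246 = -4; ΔZ = 94 − 96 = -2.
A drops by 4 and Z drops by 2 — the signature of alpha emission.

alpha decay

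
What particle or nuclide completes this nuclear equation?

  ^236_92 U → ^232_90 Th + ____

alpha particle

Conserve mass number: 236 = 232 + A, so A = 4.
Conserve atomic number: 92 = 90 + Z, so Z = 2.
A = 4 and Z = 2 is ^4_2 He — an alpha particle.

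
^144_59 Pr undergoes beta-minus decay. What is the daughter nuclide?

Beta-minus decay: mass number changes by +0, atomic number by +1.
A: 144 = 144; Z: 59 + 1 = 60.
Z = 60 is neodymium, so the daughter is ^144_60 Nd.

Nd-144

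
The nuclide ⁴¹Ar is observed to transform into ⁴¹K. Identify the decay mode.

beta-minus decay

ΔA = 41 − 41 = 0; ΔZ = 19 − 18 = +1.
A is unchanged and Z rises by 1 — a neutron has become a proton (β⁻ decay).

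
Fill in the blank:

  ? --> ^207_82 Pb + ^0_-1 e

Conserve mass number: A = 207 + 0, so A = 207.
Conserve atomic number: Z = 82 − 1, so Z = 81.
Z = 81 is thallium, so the species is ^207_81 Tl.

Tl-207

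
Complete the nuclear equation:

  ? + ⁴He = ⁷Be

Conserve mass number: A + 4 = 7, so A = 3.
Conserve atomic number: Z + 2 = 4, so Z = 2.
Z = 2 is helium, so the species is ³He.

He-3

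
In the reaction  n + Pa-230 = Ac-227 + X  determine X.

Conserve mass number: 1 + 230 = 227 + A, so A = 4.
Conserve atomic number: 0 + 91 = 89 + Z, so Z = 2.
A = 4 and Z = 2 is He-4 — an alpha particle.

alpha particle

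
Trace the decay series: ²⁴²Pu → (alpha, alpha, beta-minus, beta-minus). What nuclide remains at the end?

U-234

Start: (A, Z) = (242, 94).
After α: (238, 92).
After α: (234, 90).
After β⁻: (234, 91).
After β⁻: (234, 92).
Z = 92 is uranium.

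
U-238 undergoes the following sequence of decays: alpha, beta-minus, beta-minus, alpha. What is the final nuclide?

Th-230

Start: (A, Z) = (238, 92).
After α: (234, 90).
After β⁻: (234, 91).
After β⁻: (234, 92).
After α: (230, 90).
Z = 90 is thorium.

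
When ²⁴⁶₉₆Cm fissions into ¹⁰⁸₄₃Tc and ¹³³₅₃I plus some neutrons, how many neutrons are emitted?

5

Conserve mass number: 246 = 108 + 133 + k, so k = 246 − 241 = 5.
Check atomic number: 96 = 43 + 53 + 0 = 96. ✓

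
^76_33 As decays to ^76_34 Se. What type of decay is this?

beta-minus decay

ΔA = 76 − 76 = 0; ΔZ = 34 − 33 = +1.
A is unchanged and Z rises by 1 — a neutron has become a proton (β⁻ decay).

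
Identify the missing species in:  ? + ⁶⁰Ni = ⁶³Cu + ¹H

alpha particle

Conserve mass number: A + 60 = 63 + 1, so A = 4.
Conserve atomic number: Z + 28 = 29 + 1, so Z = 2.
A = 4 and Z = 2 is ⁴He — an alpha particle.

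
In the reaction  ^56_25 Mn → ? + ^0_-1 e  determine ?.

Fe-56

Conserve mass number: 56 = A + 0, so A = 56.
Conserve atomic number: 25 = Z − 1, so Z = 26.
Z = 26 is iron, so the species is ^56_26 Fe.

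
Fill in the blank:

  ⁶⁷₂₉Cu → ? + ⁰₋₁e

Conserve mass number: 67 = A + 0, so A = 67.
Conserve atomic number: 29 = Z − 1, so Z = 30.
Z = 30 is zinc, so the species is ⁶⁷₃₀Zn.

Zn-67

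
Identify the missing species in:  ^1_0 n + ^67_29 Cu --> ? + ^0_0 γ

Conserve mass number: 1 + 67 = A + 0, so A = 68.
Conserve atomic number: 0 + 29 = Z + 0, so Z = 29.
Z = 29 is copper, so the species is ^68_29 Cu.

Cu-68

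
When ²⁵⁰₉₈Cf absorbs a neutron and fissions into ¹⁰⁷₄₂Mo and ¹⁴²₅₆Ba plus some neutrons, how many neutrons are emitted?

2

Conserve mass number: 251 = 107 + 142 + k, so k = 251 − 249 = 2.
Check atomic number: 98 = 42 + 56 + 0 = 98. ✓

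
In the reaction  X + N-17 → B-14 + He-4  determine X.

neutron

Conserve mass number: A + 17 = 14 + 4, so A = 1.
Conserve atomic number: Z + 7 = 5 + 2, so Z = 0.
A = 1 and Z = 0 is n — a neutron.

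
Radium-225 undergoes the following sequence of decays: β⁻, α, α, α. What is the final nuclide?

Start: (A, Z) = (225, 88).
After β⁻: (225, 89).
After α: (221, 87).
After α: (217, 85).
After α: (213, 83).
Z = 83 is bismuth.

Bi-213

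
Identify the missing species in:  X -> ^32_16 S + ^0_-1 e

Conserve mass number: A = 32 + 0, so A = 32.
Conserve atomic number: Z = 16 − 1, so Z = 15.
Z = 15 is phosphorus, so the species is ^32_15 P.

P-32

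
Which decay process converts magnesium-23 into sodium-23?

beta-plus decay or electron capture

ΔA = 23 − 23 = 0; ΔZ = 11 − 12 = -1.
A is unchanged and Z drops by 1 — a proton has become a neutron (β⁺ emission or electron capture).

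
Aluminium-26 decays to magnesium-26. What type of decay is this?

ΔA = 26 − 26 = 0; ΔZ = 12 − 13 = -1.
A is unchanged and Z drops by 1 — a proton has become a neutron (β⁺ emission or electron capture).

beta-plus decay or electron capture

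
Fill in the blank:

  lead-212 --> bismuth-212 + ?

beta-minus particle

Conserve mass number: 212 = 212 + A, so A = 0.
Conserve atomic number: 82 = 83 + Z, so Z = -1.
A = 0 and Z = -1 is e⁻ — a beta-minus particle.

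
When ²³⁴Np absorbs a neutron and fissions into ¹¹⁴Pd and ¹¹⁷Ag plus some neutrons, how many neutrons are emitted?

Conserve mass number: 235 = 114 + 117 + k, so k = 235 − 231 = 4.
Check atomic number: 93 = 46 + 47 + 0 = 93. ✓

4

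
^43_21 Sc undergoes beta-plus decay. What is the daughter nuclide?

Beta-plus decay: mass number changes by +0, atomic number by -1.
A: 43 = 43; Z: 21 − 1 = 20.
Z = 20 is calcium, so the daughter is ^43_20 Ca.

Ca-43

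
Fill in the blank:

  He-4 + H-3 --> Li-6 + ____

neutron

Conserve mass number: 4 + 3 = 6 + A, so A = 1.
Conserve atomic number: 2 + 1 = 3 + Z, so Z = 0.
A = 1 and Z = 0 is n — a neutron.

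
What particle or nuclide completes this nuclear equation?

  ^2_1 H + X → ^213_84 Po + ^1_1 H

Conserve mass number: 2 + A = 213 + 1, so A = 212.
Conserve atomic number: 1 + Z = 84 + 1, so Z = 84.
Z = 84 is polonium, so the species is ^212_84 Po.

Po-212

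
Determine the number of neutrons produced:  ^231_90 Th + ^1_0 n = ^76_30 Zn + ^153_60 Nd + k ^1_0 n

3

Conserve mass number: 232 = 76 + 153 + k, so k = 232 − 229 = 3.
Check atomic number: 90 = 30 + 60 + 0 = 90. ✓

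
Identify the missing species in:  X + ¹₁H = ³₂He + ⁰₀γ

Conserve mass number: A + 1 = 3 + 0, so A = 2.
Conserve atomic number: Z + 1 = 2 + 0, so Z = 1.
A = 2 and Z = 1 is ²₁H — a deuteron.

deuteron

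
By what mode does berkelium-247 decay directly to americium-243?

alpha decay

ΔA = 243 − 247 = -4; ΔZ = 95 − 97 = -2.
A drops by 4 and Z drops by 2 — the signature of alpha emission.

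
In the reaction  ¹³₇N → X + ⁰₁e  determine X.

Conserve mass number: 13 = A + 0, so A = 13.
Conserve atomic number: 7 = Z + 1, so Z = 6.
Z = 6 is carbon, so the species is ¹³₆C.

C-13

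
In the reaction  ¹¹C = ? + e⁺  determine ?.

Conserve mass number: 11 = A + 0, so A = 11.
Conserve atomic number: 6 = Z + 1, so Z = 5.
Z = 5 is boron, so the species is ¹¹B.

B-11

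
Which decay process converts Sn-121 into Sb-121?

beta-minus decay

ΔA = 121 − 121 = 0; ΔZ = 51 − 50 = +1.
A is unchanged and Z rises by 1 — a neutron has become a proton (β⁻ decay).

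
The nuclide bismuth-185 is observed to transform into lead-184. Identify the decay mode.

proton emission

ΔA = 184 − 185 = -1; ΔZ = 82 − 83 = -1.
A drops by 1 and Z drops by 1 — a proton was emitted.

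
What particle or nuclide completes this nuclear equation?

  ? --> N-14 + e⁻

C-14

Conserve mass number: A = 14 + 0, so A = 14.
Conserve atomic number: Z = 7 − 1, so Z = 6.
Z = 6 is carbon, so the species is C-14.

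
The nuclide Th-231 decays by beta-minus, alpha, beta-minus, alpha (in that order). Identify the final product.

Ra-223

Start: (A, Z) = (231, 90).
After β⁻: (231, 91).
After α: (227, 89).
After β⁻: (227, 90).
After α: (223, 88).
Z = 88 is radium.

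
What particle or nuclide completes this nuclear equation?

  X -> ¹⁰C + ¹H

N-11

Conserve mass number: A = 10 + 1, so A = 11.
Conserve atomic number: Z = 6 + 1, so Z = 7.
Z = 7 is nitrogen, so the species is ¹¹N.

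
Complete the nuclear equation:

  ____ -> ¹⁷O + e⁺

F-17

Conserve mass number: A = 17 + 0, so A = 17.
Conserve atomic number: Z = 8 + 1, so Z = 9.
Z = 9 is fluorine, so the species is ¹⁷F.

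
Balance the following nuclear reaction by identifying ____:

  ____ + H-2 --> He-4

Conserve mass number: A + 2 = 4, so A = 2.
Conserve atomic number: Z + 1 = 2, so Z = 1.
A = 2 and Z = 1 is H-2 — a deuteron.

deuteron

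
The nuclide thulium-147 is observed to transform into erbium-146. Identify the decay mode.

ΔA = 146 − 147 = -1; ΔZ = 68 − 69 = -1.
A drops by 1 and Z drops by 1 — a proton was emitted.

proton emission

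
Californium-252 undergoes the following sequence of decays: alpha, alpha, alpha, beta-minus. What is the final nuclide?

Np-240

Start: (A, Z) = (252, 98).
After α: (248, 96).
After α: (244, 94).
After α: (240, 92).
After β⁻: (240, 93).
Z = 93 is neptunium.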